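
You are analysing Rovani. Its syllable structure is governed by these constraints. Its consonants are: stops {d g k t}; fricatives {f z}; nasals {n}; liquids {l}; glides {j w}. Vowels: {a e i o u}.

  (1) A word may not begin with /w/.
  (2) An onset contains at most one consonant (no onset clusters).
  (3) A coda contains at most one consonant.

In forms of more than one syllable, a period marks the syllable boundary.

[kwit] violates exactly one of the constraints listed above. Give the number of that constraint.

2

[kwit]: syllable 1 onset /kw/ has 2 consonants (> 1).
This is a violation of constraint 2: "An onset contains at most one consonant (no onset clusters)."
The remaining constraints (1, 3) are satisfied.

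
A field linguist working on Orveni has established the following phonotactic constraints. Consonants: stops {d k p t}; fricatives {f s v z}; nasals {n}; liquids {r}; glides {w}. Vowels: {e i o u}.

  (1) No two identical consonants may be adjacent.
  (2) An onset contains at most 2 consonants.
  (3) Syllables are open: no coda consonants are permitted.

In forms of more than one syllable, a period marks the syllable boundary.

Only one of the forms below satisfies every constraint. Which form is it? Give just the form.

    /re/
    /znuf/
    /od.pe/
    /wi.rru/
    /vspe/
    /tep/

/re/

/re/ — σ1 onset /r/, coda /∅/ ok → phonotactically legal
/znuf/ — violates constraint 3: syllable 1 coda /f/ has 1 consonant (> 0) → phonotactically illegal
/od.pe/ — violates constraint 3: syllable 1 coda /d/ has 1 consonant (> 0) → phonotactically illegal
/wi.rru/ — violates constraint 1: adjacent identical consonants /rr/ → phonotactically illegal
/vspe/ — violates constraint 2: syllable 1 onset /vsp/ has 3 consonants (> 2) → phonotactically illegal
/tep/ — violates constraint 3: syllable 1 coda /p/ has 1 consonant (> 0) → phonotactically illegal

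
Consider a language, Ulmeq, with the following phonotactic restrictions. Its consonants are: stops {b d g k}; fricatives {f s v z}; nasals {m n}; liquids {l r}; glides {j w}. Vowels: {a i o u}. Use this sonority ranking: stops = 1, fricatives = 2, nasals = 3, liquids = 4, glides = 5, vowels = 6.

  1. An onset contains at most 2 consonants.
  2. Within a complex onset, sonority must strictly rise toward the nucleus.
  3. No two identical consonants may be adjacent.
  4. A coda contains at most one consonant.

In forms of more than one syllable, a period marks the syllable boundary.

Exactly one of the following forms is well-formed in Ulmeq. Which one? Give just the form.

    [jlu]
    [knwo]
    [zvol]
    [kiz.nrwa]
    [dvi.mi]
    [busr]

[dvi.mi]

[jlu] — violates constraint 2: syllable 1 onset /jl/: /j/ (glide, 5) → /l/ (liquid, 4) does not rise → ill-formed
[knwo] — violates constraint 1: syllable 1 onset /knw/ has 3 consonants (> 2) → ill-formed
[zvol] — violates constraint 2: syllable 1 onset /zv/: /z/ (fricative, 2) → /v/ (fricative, 2) does not rise → ill-formed
[kiz.nrwa] — violates constraint 1: syllable 2 onset /nrw/ has 3 consonants (> 2) → ill-formed
[dvi.mi] — σ1 onset /dv/ (1→2 rises), coda /∅/ ok; σ2 onset /m/, coda /∅/ ok → well-formed
[busr] — violates constraint 4: syllable 1 coda /sr/ has 2 consonants (> 1) → ill-formed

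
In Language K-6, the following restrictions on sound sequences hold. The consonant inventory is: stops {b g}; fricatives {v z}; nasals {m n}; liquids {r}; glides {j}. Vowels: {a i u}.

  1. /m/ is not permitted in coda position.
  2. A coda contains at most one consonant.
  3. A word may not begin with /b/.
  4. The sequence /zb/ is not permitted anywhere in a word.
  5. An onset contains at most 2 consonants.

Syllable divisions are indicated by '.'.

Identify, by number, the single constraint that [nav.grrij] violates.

[nav.grrij]: syllable 2 onset /grr/ has 3 consonants (> 2).
This is a violation of constraint 5: "An onset contains at most 2 consonants."
The remaining constraints (1, 2, 3, 4) are satisfied.

5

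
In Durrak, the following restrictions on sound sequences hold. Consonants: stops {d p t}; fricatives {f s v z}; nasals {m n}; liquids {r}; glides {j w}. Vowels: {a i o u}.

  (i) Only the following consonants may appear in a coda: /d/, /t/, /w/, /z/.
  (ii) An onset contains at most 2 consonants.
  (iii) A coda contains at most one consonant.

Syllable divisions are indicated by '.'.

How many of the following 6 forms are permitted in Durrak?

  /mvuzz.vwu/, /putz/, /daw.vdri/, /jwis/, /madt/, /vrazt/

/mvuzz.vwu/ — violates constraint (iii): syllable 1 coda /zz/ has 2 consonants (> 1) → not permitted
/putz/ — violates constraint (iii): syllable 1 coda /tz/ has 2 consonants (> 1) → not permitted
/daw.vdri/ — violates constraint (ii): syllable 2 onset /vdr/ has 3 consonants (> 2) → not permitted
/jwis/ — violates constraint (i): syllable 1 coda contains /s/, which is not a licensed coda consonant → not permitted
/madt/ — violates constraint (iii): syllable 1 coda /dt/ has 2 consonants (> 1) → not permitted
/vrazt/ — violates constraint (iii): syllable 1 coda /zt/ has 2 consonants (> 1) → not permitted
No form is permitted → 0.

0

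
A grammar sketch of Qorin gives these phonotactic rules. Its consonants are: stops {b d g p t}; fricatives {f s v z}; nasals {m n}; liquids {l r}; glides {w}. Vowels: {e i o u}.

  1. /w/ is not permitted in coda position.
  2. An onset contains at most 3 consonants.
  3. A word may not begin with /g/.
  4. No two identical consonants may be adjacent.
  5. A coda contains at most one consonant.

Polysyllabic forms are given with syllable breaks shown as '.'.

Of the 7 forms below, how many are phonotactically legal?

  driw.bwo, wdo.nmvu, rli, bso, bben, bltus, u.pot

driw.bwo — violates constraint 1: syllable 1 coda contains /w/ → phonotactically illegal
wdo.nmvu — σ1 onset /wd/ (2C), coda /∅/ ok; σ2 onset /nmv/ (3C), coda /∅/ ok → phonotactically legal
rli — σ1 onset /rl/ (2C), coda /∅/ ok → phonotactically legal
bso — σ1 onset /bs/ (2C), coda /∅/ ok → phonotactically legal
bben — violates constraint 4: adjacent identical consonants /bb/ → phonotactically illegal
bltus — σ1 onset /blt/ (3C), coda /s/ ok → phonotactically legal
u.pot — σ1 onset /∅/, coda /∅/ ok; σ2 onset /p/, coda /t/ ok → phonotactically legal
Phonotactically legal: wdo.nmvu, rli, bso, bltus, u.pot → 5.

5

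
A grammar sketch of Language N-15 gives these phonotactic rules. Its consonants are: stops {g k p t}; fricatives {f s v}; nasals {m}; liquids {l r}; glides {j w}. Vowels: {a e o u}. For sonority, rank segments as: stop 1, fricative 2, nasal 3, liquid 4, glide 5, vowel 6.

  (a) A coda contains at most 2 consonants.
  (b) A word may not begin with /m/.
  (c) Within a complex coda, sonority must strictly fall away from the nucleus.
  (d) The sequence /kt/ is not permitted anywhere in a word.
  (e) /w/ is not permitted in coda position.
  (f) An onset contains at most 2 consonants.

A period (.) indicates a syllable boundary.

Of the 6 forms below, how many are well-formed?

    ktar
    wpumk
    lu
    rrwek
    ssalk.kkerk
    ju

ktar — violates constraint (d): contains banned sequence /kt/ → ill-formed
wpumk — σ1 onset /wp/ (2C), coda /mk/ (3→1 falls) ok → well-formed
lu — σ1 onset /l/, coda /∅/ ok → well-formed
rrwek — violates constraint (f): syllable 1 onset /rrw/ has 3 consonants (> 2) → ill-formed
ssalk.kkerk — σ1 onset /ss/ (2C), coda /lk/ (4→1 falls) ok; σ2 onset /kk/ (2C), coda /rk/ (4→1 falls) ok → well-formed
ju — σ1 onset /j/, coda /∅/ ok → well-formed
Well-formed: wpumk, lu, ssalk.kkerk, ju → 4.

4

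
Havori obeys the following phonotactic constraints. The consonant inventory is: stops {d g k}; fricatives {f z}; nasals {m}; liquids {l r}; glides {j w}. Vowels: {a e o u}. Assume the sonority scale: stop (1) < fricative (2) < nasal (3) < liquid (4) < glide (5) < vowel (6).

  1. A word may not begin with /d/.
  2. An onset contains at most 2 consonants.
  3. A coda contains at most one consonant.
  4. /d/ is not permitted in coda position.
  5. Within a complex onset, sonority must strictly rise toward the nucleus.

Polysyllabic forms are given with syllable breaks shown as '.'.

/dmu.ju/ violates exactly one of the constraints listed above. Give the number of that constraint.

1

/dmu.ju/: word begins with /d/.
This is a violation of constraint 1: "A word may not begin with /d/."
The remaining constraints (2, 3, 4, 5) are satisfied.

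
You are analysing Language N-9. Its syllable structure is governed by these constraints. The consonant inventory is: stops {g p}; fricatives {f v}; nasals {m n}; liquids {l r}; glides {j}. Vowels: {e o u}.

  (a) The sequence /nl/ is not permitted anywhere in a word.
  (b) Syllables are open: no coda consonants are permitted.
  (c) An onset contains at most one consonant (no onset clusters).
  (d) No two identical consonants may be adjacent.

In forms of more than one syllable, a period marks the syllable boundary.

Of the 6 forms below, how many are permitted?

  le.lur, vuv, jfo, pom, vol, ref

le.lur — violates constraint (b): syllable 2 coda /r/ has 1 consonant (> 0) → not permitted
vuv — violates constraint (b): syllable 1 coda /v/ has 1 consonant (> 0) → not permitted
jfo — violates constraint (c): syllable 1 onset /jf/ has 2 consonants (> 1) → not permitted
pom — violates constraint (b): syllable 1 coda /m/ has 1 consonant (> 0) → not permitted
vol — violates constraint (b): syllable 1 coda /l/ has 1 consonant (> 0) → not permitted
ref — violates constraint (b): syllable 1 coda /f/ has 1 consonant (> 0) → not permitted
No form is permitted → 0.

0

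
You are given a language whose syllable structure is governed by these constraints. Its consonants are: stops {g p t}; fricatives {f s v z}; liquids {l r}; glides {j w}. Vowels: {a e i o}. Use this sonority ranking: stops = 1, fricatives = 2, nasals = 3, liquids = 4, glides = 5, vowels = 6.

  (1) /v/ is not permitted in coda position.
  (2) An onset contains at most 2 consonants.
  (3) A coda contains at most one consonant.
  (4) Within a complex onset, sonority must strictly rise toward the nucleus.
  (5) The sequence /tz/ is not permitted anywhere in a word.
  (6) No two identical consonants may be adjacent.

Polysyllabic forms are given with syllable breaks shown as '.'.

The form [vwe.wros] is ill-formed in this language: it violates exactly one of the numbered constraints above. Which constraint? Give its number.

[vwe.wros]: syllable 2 onset /wr/: /w/ (glide, 5) → /r/ (liquid, 4) does not rise.
This is a violation of constraint 4: "Within a complex onset, sonority must strictly rise toward the nucleus."
The remaining constraints (1, 2, 3, 5, 6) are satisfied.

4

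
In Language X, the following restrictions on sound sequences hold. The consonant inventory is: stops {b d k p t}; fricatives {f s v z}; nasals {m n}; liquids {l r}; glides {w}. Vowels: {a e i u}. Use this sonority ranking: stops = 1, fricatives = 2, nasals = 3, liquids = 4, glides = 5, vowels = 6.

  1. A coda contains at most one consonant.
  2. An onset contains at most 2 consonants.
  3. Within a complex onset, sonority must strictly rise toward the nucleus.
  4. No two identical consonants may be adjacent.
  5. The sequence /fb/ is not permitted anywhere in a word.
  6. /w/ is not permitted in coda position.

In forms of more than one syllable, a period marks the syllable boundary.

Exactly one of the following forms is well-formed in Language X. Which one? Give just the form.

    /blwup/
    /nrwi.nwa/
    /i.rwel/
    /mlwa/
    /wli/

/i.rwel/

/blwup/ — violates constraint 2: syllable 1 onset /blw/ has 3 consonants (> 2) → ill-formed
/nrwi.nwa/ — violates constraint 2: syllable 1 onset /nrw/ has 3 consonants (> 2) → ill-formed
/i.rwel/ — σ1 onset /∅/, coda /∅/ ok; σ2 onset /rw/ (4→5 rises), coda /l/ ok → well-formed
/mlwa/ — violates constraint 2: syllable 1 onset /mlw/ has 3 consonants (> 2) → ill-formed
/wli/ — violates constraint 3: syllable 1 onset /wl/: /w/ (glide, 5) → /l/ (liquid, 4) does not rise → ill-formed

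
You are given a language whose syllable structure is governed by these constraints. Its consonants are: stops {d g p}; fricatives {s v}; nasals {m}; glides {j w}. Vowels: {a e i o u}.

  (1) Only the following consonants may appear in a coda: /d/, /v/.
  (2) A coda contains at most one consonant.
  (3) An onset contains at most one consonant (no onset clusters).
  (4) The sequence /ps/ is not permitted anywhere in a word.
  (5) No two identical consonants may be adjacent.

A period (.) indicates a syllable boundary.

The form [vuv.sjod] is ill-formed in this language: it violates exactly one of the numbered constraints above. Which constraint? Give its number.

3

[vuv.sjod]: syllable 2 onset /sj/ has 2 consonants (> 1).
This is a violation of constraint 3: "An onset contains at most one consonant (no onset clusters)."
The remaining constraints (1, 2, 4, 5) are satisfied.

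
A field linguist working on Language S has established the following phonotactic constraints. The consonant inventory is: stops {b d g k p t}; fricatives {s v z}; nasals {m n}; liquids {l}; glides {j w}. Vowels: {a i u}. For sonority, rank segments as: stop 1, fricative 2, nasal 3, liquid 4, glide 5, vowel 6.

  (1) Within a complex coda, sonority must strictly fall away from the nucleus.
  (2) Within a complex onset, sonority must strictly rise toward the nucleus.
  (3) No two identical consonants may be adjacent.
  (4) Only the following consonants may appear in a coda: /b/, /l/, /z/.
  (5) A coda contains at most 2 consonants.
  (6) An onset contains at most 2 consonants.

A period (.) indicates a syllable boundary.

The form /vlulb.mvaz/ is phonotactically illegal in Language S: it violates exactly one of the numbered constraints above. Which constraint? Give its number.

2

/vlulb.mvaz/: syllable 2 onset /mv/: /m/ (nasal, 3) → /v/ (fricative, 2) does not rise.
This is a violation of constraint 2: "Within a complex onset, sonority must strictly rise toward the nucleus."
The remaining constraints (1, 3, 4, 5, 6) are satisfied.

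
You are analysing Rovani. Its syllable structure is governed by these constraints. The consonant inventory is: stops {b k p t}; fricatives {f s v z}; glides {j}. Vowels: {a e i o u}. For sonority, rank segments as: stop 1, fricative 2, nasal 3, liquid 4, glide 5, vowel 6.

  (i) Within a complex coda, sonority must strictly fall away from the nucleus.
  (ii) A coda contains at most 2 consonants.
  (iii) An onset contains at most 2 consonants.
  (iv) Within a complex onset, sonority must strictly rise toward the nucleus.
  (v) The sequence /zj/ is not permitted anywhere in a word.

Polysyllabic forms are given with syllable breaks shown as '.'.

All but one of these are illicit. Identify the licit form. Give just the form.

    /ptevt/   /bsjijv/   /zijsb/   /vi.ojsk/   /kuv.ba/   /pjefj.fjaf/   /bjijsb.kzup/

/kuv.ba/

/ptevt/ — violates constraint (iv): syllable 1 onset /pt/: /p/ (stop, 1) → /t/ (stop, 1) does not rise → illicit
/bsjijv/ — violates constraint (iii): syllable 1 onset /bsj/ has 3 consonants (> 2) → illicit
/zijsb/ — violates constraint (ii): syllable 1 coda /jsb/ has 3 consonants (> 2) → illicit
/vi.ojsk/ — violates constraint (ii): syllable 2 coda /jsk/ has 3 consonants (> 2) → illicit
/kuv.ba/ — σ1 onset /k/, coda /v/ ok; σ2 onset /b/, coda /∅/ ok → licit
/pjefj.fjaf/ — violates constraint (i): syllable 1 coda /fj/: /f/ (fricative, 2) → /j/ (glide, 5) does not fall → illicit
/bjijsb.kzup/ — violates constraint (ii): syllable 1 coda /jsb/ has 3 consonants (> 2) → illicit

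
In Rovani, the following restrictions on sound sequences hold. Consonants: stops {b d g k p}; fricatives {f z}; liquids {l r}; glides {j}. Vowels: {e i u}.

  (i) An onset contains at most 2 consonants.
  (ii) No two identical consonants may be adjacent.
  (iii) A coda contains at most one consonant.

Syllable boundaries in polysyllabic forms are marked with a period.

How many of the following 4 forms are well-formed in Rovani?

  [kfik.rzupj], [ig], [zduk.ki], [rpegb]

1

[kfik.rzupj] — violates constraint (iii): syllable 2 coda /pj/ has 2 consonants (> 1) → ill-formed
[ig] — σ1 onset /∅/, coda /g/ ok → well-formed
[zduk.ki] — violates constraint (ii): adjacent identical consonants /kk/ → ill-formed
[rpegb] — violates constraint (iii): syllable 1 coda /gb/ has 2 consonants (> 1) → ill-formed
Well-formed: [ig] → 1.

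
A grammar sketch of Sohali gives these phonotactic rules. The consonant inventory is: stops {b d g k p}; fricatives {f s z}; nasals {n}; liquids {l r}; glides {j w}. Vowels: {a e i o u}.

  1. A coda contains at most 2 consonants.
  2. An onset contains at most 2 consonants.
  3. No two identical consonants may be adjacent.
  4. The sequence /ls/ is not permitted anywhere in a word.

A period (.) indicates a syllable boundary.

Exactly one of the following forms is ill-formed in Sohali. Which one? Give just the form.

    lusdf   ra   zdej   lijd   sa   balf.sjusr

lusdf — violates constraint 1: syllable 1 coda /sdf/ has 3 consonants (> 2) → ill-formed
ra — σ1 onset /r/, coda /∅/ ok → well-formed
zdej — σ1 onset /zd/ (2C), coda /j/ ok → well-formed
lijd — σ1 onset /l/, coda /jd/ (2C) ok → well-formed
sa — σ1 onset /s/, coda /∅/ ok → well-formed
balf.sjusr — σ1 onset /b/, coda /lf/ (2C) ok; σ2 onset /sj/ (2C), coda /sr/ (2C) ok → well-formed

lusdf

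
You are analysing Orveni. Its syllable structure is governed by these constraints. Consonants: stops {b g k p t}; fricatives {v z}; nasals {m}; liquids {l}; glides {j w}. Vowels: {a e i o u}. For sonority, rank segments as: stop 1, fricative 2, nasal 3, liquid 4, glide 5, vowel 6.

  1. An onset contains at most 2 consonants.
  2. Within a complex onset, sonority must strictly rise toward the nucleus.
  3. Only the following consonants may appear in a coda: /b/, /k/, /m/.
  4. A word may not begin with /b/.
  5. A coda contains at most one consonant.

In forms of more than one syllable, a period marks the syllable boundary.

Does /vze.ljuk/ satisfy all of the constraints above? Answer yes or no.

no

/vze.ljuk/ — violates constraint 2: syllable 1 onset /vz/: /v/ (fricative, 2) → /z/ (fricative, 2) does not rise → ill-formed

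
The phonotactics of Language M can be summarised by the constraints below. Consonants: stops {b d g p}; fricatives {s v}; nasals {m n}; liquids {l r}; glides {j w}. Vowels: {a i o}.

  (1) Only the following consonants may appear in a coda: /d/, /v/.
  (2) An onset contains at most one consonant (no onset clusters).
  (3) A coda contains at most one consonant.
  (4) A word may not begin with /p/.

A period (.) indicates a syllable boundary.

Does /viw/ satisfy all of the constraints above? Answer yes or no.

/viw/ — violates constraint 1: syllable 1 coda contains /w/, which is not a licensed coda consonant → ill-formed

no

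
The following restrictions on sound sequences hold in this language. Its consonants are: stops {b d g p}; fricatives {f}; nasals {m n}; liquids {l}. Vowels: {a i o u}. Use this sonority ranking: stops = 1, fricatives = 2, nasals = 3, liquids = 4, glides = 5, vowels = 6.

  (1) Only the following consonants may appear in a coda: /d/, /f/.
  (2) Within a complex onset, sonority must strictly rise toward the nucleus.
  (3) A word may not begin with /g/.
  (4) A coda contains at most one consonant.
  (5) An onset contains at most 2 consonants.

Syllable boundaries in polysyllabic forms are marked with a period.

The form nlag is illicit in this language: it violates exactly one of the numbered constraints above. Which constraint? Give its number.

1

nlag: syllable 1 coda contains /g/, which is not a licensed coda consonant.
This is a violation of constraint 1: "Only the following consonants may appear in a coda: /d/, /f/."
The remaining constraints (2, 3, 4, 5) are satisfied.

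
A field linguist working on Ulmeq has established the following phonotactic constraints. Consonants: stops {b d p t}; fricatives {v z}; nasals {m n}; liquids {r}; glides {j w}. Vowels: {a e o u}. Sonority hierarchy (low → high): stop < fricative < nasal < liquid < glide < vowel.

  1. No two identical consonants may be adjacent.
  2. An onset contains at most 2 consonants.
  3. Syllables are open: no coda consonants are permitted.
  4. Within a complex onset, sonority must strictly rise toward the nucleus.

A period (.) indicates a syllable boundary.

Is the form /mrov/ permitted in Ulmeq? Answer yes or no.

/mrov/ — violates constraint 3: syllable 1 coda /v/ has 1 consonant (> 0) → not permitted

no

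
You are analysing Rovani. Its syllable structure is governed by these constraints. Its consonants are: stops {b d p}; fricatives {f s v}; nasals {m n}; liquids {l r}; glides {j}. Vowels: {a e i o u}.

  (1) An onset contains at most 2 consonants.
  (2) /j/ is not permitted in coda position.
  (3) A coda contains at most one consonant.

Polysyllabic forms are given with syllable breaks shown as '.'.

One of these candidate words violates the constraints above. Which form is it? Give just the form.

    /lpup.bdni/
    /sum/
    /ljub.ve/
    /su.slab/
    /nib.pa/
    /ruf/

/lpup.bdni/

/lpup.bdni/ — violates constraint 1: syllable 2 onset /bdn/ has 3 consonants (> 2) → phonotactically illegal
/sum/ — σ1 onset /s/, coda /m/ ok → phonotactically legal
/ljub.ve/ — σ1 onset /lj/ (2C), coda /b/ ok; σ2 onset /v/, coda /∅/ ok → phonotactically legal
/su.slab/ — σ1 onset /s/, coda /∅/ ok; σ2 onset /sl/ (2C), coda /b/ ok → phonotactically legal
/nib.pa/ — σ1 onset /n/, coda /b/ ok; σ2 onset /p/, coda /∅/ ok → phonotactically legal
/ruf/ — σ1 onset /r/, coda /f/ ok → phonotactically legal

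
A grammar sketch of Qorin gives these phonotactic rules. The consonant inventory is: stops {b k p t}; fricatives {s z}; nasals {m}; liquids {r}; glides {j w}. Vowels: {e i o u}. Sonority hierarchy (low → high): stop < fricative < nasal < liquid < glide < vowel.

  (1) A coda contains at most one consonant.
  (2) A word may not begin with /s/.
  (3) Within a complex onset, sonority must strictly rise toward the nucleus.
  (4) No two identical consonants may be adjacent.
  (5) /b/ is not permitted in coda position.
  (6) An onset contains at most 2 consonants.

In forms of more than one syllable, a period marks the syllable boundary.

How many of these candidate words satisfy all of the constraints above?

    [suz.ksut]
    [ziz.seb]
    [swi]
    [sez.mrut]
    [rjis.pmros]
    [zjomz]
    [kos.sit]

0

[suz.ksut] — violates constraint 2: word begins with /s/ → illicit
[ziz.seb] — violates constraint 5: syllable 2 coda contains /b/ → illicit
[swi] — violates constraint 2: word begins with /s/ → illicit
[sez.mrut] — violates constraint 2: word begins with /s/ → illicit
[rjis.pmros] — violates constraint 6: syllable 2 onset /pmr/ has 3 consonants (> 2) → illicit
[zjomz] — violates constraint 1: syllable 1 coda /mz/ has 2 consonants (> 1) → illicit
[kos.sit] — violates constraint 4: adjacent identical consonants /ss/ → illicit
No form is licit → 0.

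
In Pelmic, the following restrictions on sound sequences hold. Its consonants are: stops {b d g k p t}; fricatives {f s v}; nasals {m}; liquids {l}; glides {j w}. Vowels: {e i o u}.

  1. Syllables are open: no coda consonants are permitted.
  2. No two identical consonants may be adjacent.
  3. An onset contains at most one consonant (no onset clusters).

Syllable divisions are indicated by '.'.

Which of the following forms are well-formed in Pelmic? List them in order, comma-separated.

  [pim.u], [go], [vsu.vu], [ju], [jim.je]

[pim.u] — violates constraint 1: syllable 1 coda /m/ has 1 consonant (> 0) → ill-formed
[go] — σ1 onset /g/, coda /∅/ ok → well-formed
[vsu.vu] — violates constraint 3: syllable 1 onset /vs/ has 2 consonants (> 1) → ill-formed
[ju] — σ1 onset /j/, coda /∅/ ok → well-formed
[jim.je] — violates constraint 1: syllable 1 coda /m/ has 1 consonant (> 0) → ill-formed

[go], [ju]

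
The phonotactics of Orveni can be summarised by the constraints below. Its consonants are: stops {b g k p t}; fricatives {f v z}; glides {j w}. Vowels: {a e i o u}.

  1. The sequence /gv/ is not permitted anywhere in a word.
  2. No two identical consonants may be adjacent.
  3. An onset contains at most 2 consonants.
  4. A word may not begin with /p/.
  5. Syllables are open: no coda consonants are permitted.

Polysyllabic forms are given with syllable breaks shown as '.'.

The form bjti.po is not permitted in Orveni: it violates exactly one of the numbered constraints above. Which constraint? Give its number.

bjti.po: syllable 1 onset /bjt/ has 3 consonants (> 2).
This is a violation of constraint 3: "An onset contains at most 2 consonants."
The remaining constraints (1, 2, 4, 5) are satisfied.

3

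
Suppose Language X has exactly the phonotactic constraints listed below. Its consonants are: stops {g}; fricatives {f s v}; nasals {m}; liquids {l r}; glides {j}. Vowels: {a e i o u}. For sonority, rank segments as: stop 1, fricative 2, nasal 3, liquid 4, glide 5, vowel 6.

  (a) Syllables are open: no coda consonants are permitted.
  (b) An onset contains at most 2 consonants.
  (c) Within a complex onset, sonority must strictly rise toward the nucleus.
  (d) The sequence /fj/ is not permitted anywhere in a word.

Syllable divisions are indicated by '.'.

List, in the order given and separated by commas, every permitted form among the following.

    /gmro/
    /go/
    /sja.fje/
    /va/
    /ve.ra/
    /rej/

/gmro/ — violates constraint (b): syllable 1 onset /gmr/ has 3 consonants (> 2) → not permitted
/go/ — σ1 onset /g/, coda /∅/ ok → permitted
/sja.fje/ — violates constraint (d): contains banned sequence /fj/ → not permitted
/va/ — σ1 onset /v/, coda /∅/ ok → permitted
/ve.ra/ — σ1 onset /v/, coda /∅/ ok; σ2 onset /r/, coda /∅/ ok → permitted
/rej/ — violates constraint (a): syllable 1 coda /j/ has 1 consonant (> 0) → not permitted

/go/, /va/, /ve.ra/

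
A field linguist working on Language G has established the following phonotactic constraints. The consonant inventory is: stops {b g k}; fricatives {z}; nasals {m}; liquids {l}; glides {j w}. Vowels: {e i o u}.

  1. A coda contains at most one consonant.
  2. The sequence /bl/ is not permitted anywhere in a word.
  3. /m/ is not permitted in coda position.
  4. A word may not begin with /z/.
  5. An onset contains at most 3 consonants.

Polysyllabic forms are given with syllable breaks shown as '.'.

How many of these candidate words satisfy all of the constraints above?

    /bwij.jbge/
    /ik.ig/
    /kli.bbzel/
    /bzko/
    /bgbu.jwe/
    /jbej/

/bwij.jbge/ — σ1 onset /bw/ (2C), coda /j/ ok; σ2 onset /jbg/ (3C), coda /∅/ ok → well-formed
/ik.ig/ — σ1 onset /∅/, coda /k/ ok; σ2 onset /∅/, coda /g/ ok → well-formed
/kli.bbzel/ — σ1 onset /kl/ (2C), coda /∅/ ok; σ2 onset /bbz/ (3C), coda /l/ ok → well-formed
/bzko/ — σ1 onset /bzk/ (3C), coda /∅/ ok → well-formed
/bgbu.jwe/ — σ1 onset /bgb/ (3C), coda /∅/ ok; σ2 onset /jw/ (2C), coda /∅/ ok → well-formed
/jbej/ — σ1 onset /jb/ (2C), coda /j/ ok → well-formed
Well-formed: /bwij.jbge/, /ik.ig/, /kli.bbzel/, /bzko/, /bgbu.jwe/, /jbej/ → 6.

6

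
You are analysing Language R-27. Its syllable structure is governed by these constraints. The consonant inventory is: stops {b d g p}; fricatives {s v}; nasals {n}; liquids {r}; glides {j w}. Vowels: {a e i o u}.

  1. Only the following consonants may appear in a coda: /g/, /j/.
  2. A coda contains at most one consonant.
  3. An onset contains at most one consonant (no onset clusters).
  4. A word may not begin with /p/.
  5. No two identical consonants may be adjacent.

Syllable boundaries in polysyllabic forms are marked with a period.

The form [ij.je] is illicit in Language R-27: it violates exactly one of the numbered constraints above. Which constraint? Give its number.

[ij.je]: adjacent identical consonants /jj/.
This is a violation of constraint 5: "No two identical consonants may be adjacent."
The remaining constraints (1, 2, 3, 4) are satisfied.

5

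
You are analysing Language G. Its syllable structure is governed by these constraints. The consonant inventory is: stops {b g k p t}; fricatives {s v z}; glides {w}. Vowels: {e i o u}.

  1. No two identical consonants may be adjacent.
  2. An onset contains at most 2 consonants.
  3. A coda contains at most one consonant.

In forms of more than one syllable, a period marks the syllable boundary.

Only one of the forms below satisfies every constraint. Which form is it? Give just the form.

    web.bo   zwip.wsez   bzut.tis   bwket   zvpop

web.bo — violates constraint 1: adjacent identical consonants /bb/ → not permitted
zwip.wsez — σ1 onset /zw/ (2C), coda /p/ ok; σ2 onset /ws/ (2C), coda /z/ ok → permitted
bzut.tis — violates constraint 1: adjacent identical consonants /tt/ → not permitted
bwket — violates constraint 2: syllable 1 onset /bwk/ has 3 consonants (> 2) → not permitted
zvpop — violates constraint 2: syllable 1 onset /zvp/ has 3 consonants (> 2) → not permitted

zwip.wsez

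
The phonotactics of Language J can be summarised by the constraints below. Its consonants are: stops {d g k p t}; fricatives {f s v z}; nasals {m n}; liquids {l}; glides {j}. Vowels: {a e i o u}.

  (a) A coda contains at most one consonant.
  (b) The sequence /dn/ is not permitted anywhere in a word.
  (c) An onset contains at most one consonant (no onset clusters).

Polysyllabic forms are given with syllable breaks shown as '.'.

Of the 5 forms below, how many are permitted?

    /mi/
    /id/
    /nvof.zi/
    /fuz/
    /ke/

/mi/ — σ1 onset /m/, coda /∅/ ok → permitted
/id/ — σ1 onset /∅/, coda /d/ ok → permitted
/nvof.zi/ — violates constraint (c): syllable 1 onset /nv/ has 2 consonants (> 1) → not permitted
/fuz/ — σ1 onset /f/, coda /z/ ok → permitted
/ke/ — σ1 onset /k/, coda /∅/ ok → permitted
Permitted: /mi/, /id/, /fuz/, /ke/ → 4.

4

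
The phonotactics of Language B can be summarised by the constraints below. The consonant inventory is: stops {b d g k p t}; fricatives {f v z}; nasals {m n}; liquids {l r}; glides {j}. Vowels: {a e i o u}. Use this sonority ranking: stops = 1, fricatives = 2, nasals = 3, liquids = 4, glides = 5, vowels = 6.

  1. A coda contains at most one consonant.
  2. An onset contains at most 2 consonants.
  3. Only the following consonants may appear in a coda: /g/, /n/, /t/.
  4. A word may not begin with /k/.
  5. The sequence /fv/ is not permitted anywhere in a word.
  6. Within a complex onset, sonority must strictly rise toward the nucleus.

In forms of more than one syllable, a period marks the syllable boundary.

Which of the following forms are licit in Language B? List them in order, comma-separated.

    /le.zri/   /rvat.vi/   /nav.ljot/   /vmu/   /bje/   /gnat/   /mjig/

/le.zri/, /vmu/, /bje/, /gnat/, /mjig/

/le.zri/ — σ1 onset /l/, coda /∅/ ok; σ2 onset /zr/ (2→4 rises), coda /∅/ ok → licit
/rvat.vi/ — violates constraint 6: syllable 1 onset /rv/: /r/ (liquid, 4) → /v/ (fricative, 2) does not rise → illicit
/nav.ljot/ — violates constraint 3: syllable 1 coda contains /v/, which is not a licensed coda consonant → illicit
/vmu/ — σ1 onset /vm/ (2→3 rises), coda /∅/ ok → licit
/bje/ — σ1 onset /bj/ (1→5 rises), coda /∅/ ok → licit
/gnat/ — σ1 onset /gn/ (1→3 rises), coda /t/ ok → licit
/mjig/ — σ1 onset /mj/ (3→5 rises), coda /g/ ok → licit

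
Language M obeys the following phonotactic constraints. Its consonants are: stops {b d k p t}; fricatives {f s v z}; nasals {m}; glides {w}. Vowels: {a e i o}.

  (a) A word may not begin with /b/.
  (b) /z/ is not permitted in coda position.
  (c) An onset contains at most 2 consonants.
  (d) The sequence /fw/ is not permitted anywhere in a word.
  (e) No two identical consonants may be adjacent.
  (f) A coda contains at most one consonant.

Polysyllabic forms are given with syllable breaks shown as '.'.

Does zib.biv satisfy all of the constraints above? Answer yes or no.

no

zib.biv — violates constraint (e): adjacent identical consonants /bb/ → illicit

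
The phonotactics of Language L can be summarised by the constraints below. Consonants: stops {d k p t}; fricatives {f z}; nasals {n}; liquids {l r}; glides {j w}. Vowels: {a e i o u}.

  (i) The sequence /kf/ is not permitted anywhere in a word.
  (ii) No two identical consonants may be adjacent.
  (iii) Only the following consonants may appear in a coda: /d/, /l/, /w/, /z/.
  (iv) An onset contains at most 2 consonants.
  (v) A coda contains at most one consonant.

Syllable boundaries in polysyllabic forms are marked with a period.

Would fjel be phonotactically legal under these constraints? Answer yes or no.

fjel — σ1 onset /fj/ (2C), coda /l/ ok → phonotactically legal

yes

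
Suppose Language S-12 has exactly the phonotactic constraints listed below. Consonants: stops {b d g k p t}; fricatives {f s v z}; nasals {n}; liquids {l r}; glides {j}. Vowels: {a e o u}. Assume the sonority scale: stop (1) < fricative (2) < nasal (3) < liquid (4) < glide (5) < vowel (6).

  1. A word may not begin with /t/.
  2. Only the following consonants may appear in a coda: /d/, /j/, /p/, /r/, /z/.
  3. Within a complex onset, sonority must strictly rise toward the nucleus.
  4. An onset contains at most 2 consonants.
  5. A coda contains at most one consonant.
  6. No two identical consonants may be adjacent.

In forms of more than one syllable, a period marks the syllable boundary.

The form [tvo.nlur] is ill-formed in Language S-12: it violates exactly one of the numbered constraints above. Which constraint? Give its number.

[tvo.nlur]: word begins with /t/.
This is a violation of constraint 1: "A word may not begin with /t/."
The remaining constraints (2, 3, 4, 5, 6) are satisfied.

1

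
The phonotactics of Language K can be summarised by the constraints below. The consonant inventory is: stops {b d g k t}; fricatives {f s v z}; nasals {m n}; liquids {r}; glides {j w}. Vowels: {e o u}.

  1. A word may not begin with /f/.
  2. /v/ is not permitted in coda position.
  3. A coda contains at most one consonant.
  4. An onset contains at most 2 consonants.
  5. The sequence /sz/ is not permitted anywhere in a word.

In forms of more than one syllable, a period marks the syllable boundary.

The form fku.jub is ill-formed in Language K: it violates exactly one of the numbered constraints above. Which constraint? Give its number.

1

fku.jub: word begins with /f/.
This is a violation of constraint 1: "A word may not begin with /f/."
The remaining constraints (2, 3, 4, 5) are satisfied.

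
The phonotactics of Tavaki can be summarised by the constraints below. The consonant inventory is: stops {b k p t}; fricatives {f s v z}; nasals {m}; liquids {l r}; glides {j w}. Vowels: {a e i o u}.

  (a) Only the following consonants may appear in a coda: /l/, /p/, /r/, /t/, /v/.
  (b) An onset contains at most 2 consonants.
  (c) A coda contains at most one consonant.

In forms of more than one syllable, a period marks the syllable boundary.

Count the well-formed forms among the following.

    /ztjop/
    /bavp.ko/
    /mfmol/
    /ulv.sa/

0

/ztjop/ — violates constraint (b): syllable 1 onset /ztj/ has 3 consonants (> 2) → ill-formed
/bavp.ko/ — violates constraint (c): syllable 1 coda /vp/ has 2 consonants (> 1) → ill-formed
/mfmol/ — violates constraint (b): syllable 1 onset /mfm/ has 3 consonants (> 2) → ill-formed
/ulv.sa/ — violates constraint (c): syllable 1 coda /lv/ has 2 consonants (> 1) → ill-formed
No form is well-formed → 0.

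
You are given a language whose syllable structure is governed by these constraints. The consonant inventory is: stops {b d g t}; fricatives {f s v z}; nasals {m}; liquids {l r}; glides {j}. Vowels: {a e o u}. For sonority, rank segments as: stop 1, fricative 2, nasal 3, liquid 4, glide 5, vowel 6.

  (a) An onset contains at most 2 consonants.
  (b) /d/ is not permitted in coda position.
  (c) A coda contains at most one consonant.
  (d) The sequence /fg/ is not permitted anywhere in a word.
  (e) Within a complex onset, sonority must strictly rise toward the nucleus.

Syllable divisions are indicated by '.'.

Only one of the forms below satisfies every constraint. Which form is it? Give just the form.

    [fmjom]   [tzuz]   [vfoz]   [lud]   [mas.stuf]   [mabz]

[fmjom] — violates constraint (a): syllable 1 onset /fmj/ has 3 consonants (> 2) → illicit
[tzuz] — σ1 onset /tz/ (1→2 rises), coda /z/ ok → licit
[vfoz] — violates constraint (e): syllable 1 onset /vf/: /v/ (fricative, 2) → /f/ (fricative, 2) does not rise → illicit
[lud] — violates constraint (b): syllable 1 coda contains /d/ → illicit
[mas.stuf] — violates constraint (e): syllable 2 onset /st/: /s/ (fricative, 2) → /t/ (stop, 1) does not rise → illicit
[mabz] — violates constraint (c): syllable 1 coda /bz/ has 2 consonants (> 1) → illicit

[tzuz]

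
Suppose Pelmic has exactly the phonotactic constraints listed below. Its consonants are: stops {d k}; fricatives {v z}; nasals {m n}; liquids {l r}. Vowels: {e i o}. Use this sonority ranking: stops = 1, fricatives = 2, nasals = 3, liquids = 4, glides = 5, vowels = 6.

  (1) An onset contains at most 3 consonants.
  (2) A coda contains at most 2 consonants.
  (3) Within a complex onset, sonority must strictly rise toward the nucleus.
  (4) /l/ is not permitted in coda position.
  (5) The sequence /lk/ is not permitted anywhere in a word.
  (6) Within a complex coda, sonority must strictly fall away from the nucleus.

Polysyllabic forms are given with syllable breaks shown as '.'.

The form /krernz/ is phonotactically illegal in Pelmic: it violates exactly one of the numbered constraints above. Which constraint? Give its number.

/krernz/: syllable 1 coda /rnz/ has 3 consonants (> 2).
This is a violation of constraint 2: "A coda contains at most 2 consonants."
The remaining constraints (1, 3, 4, 5, 6) are satisfied.

2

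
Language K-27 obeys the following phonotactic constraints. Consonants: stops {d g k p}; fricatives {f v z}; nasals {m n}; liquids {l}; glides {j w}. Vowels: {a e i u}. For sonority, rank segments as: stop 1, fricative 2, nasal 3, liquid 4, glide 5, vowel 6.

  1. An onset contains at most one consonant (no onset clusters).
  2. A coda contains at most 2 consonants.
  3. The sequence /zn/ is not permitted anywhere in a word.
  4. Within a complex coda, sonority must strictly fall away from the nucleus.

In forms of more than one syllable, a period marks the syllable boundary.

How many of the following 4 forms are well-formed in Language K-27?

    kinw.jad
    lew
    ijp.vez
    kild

3

kinw.jad — violates constraint 4: syllable 1 coda /nw/: /n/ (nasal, 3) → /w/ (glide, 5) does not fall → ill-formed
lew — σ1 onset /l/, coda /w/ ok → well-formed
ijp.vez — σ1 onset /∅/, coda /jp/ (5→1 falls) ok; σ2 onset /v/, coda /z/ ok → well-formed
kild — σ1 onset /k/, coda /ld/ (4→1 falls) ok → well-formed
Well-formed: lew, ijp.vez, kild → 3.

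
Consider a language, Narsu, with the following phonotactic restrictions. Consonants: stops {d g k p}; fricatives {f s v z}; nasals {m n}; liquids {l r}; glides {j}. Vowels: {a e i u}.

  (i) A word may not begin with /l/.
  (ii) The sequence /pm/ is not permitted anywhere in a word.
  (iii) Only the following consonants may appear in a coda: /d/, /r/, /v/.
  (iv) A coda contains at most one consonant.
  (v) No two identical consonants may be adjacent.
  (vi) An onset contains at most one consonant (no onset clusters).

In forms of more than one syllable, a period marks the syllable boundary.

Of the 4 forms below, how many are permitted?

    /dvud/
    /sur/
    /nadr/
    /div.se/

/dvud/ — violates constraint (vi): syllable 1 onset /dv/ has 2 consonants (> 1) → not permitted
/sur/ — σ1 onset /s/, coda /r/ ok → permitted
/nadr/ — violates constraint (iv): syllable 1 coda /dr/ has 2 consonants (> 1) → not permitted
/div.se/ — σ1 onset /d/, coda /v/ ok; σ2 onset /s/, coda /∅/ ok → permitted
Permitted: /sur/, /div.se/ → 2.

2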